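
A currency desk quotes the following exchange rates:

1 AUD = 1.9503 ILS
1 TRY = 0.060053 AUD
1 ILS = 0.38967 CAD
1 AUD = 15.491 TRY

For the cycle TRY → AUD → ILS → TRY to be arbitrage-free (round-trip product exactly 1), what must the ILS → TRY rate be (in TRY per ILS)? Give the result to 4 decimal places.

Known legs of the cycle: 0.060053 × 1.9503 = 0.1171213659
For no arbitrage the full-cycle product must be 1, so the missing rate is 1 / 0.1171213659 ≈ 8.538152.

8.5382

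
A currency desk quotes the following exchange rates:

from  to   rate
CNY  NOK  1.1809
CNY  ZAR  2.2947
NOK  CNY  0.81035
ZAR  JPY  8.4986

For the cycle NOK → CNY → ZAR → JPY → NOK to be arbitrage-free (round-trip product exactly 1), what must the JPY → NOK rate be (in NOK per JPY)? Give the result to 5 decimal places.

Known legs of the cycle: 0.81035 × 2.2947 × 8.4986 = 15.803232918297
For no arbitrage the full-cycle product must be 1, so the missing rate is 1 / 15.803232918297 ≈ 0.0632782.

0.06328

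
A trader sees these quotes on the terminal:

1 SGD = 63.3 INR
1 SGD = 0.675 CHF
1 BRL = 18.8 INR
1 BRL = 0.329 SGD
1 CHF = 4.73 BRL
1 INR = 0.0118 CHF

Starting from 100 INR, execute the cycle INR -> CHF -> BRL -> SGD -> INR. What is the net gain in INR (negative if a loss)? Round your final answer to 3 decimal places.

100 INR × 0.0118 = 1.18 CHF
1.18 CHF × 4.73 = 5.5814 BRL
5.5814 BRL × 0.329 = 1.8362806 SGD
1.8362806 SGD × 63.3 = 116.23656198 INR
Net change: 116.23656198 − 100 = 16.23656198 INR

16.237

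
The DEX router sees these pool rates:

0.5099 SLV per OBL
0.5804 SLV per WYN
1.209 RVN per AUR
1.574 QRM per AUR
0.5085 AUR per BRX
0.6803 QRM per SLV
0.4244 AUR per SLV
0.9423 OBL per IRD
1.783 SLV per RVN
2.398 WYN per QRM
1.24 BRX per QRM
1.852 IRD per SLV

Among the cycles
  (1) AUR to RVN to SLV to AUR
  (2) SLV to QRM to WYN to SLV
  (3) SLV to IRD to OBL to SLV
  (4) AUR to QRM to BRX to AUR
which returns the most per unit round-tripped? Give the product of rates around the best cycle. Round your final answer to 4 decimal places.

(1) 1.209 × 1.783 × 0.4244 = 0.91486
(2) 0.6803 × 2.398 × 0.5804 = 0.94684
(3) 1.852 × 0.9423 × 0.5099 = 0.88985
(4) 1.574 × 1.24 × 0.5085 = 0.99247
Highest is cycle (4) at 0.9925 (≤1, no arbitrage).

0.9925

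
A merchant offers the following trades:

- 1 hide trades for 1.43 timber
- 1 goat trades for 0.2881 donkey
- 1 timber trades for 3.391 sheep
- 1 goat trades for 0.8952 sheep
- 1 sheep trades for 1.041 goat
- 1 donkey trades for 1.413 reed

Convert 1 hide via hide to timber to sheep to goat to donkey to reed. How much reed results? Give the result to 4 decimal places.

1 hide × 1.43 = 1.43 timber
1.43 timber × 3.391 = 4.84913 sheep
4.84913 sheep × 1.041 = 5.04794433 goat
5.04794433 goat × 0.2881 = 1.454312761473 donkey
1.454312761473 donkey × 1.413 = 2.054943931961349 reed

2.0549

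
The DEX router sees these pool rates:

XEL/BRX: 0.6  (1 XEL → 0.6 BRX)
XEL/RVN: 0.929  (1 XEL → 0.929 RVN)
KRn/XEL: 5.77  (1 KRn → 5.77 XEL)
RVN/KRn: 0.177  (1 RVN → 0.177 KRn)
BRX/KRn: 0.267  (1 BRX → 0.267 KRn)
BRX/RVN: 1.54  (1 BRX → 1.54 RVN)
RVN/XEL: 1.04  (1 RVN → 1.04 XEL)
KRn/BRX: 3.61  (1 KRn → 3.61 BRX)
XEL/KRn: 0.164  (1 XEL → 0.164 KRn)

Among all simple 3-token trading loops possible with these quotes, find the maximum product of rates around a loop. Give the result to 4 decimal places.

RVN→KRn→BRX→RVN: 0.177 × 3.61 × 1.54 = 0.98401
RVN→XEL→BRX→RVN: 1.04 × 0.6 × 1.54 = 0.96096
RVN→KRn→XEL→RVN: 0.177 × 5.77 × 0.929 = 0.94878
KRn→XEL→BRX→KRn: 5.77 × 0.6 × 0.267 = 0.92435
Maximum is RVN→KRn→BRX→RVN at 0.9840; no arbitrage — every cycle loses value.

0.9840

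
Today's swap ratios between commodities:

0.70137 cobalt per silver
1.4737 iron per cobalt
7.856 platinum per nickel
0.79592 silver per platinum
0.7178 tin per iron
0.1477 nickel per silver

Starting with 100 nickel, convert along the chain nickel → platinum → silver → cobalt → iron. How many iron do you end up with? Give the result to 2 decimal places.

100 nickel × 7.856 = 785.6 platinum
785.6 platinum × 0.79592 = 625.274752 silver
625.274752 silver × 0.70137 = 438.54895281024 cobalt
438.54895281024 cobalt × 1.4737 = 646.289591756450688 iron

646.29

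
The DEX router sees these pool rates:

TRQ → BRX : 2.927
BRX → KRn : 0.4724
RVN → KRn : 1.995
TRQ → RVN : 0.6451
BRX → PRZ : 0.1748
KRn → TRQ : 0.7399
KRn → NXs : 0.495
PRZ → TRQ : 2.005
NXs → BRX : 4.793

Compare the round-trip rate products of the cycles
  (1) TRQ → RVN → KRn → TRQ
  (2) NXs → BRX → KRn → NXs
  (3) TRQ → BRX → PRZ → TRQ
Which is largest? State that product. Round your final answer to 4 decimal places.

(1) 0.6451 × 1.995 × 0.7399 = 0.95223
(2) 4.793 × 0.4724 × 0.495 = 1.12079
(3) 2.927 × 0.1748 × 2.005 = 1.02584
Highest is cycle (2) at 1.1208 (>1, arbitrage).

1.1208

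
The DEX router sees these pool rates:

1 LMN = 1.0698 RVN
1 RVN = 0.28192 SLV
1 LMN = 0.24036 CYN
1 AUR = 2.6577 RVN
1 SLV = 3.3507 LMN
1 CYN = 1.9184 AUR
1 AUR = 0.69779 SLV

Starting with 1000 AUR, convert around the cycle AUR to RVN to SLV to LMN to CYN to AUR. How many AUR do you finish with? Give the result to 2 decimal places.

1157.63

1000 AUR × 2.6577 = 2657.7 RVN
2657.7 RVN × 0.28192 = 749.258784 SLV
749.258784 SLV × 3.3507 = 2510.5414075488 LMN
2510.5414075488 LMN × 0.24036 = 603.433732718429568 CYN
603.433732718429568 CYN × 1.9184 = 1157.6272728470352832512 AUR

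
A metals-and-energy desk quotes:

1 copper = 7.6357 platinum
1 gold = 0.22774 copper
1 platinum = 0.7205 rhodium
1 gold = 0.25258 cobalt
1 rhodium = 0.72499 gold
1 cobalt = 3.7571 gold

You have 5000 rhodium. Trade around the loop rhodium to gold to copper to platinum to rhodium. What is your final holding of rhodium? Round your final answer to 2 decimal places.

4541.76

5000 rhodium × 0.72499 = 3624.95 gold
3624.95 gold × 0.22774 = 825.546113 copper
825.546113 copper × 7.6357 = 6303.6224550341 platinum
6303.6224550341 platinum × 0.7205 = 4541.75997885206905 rhodium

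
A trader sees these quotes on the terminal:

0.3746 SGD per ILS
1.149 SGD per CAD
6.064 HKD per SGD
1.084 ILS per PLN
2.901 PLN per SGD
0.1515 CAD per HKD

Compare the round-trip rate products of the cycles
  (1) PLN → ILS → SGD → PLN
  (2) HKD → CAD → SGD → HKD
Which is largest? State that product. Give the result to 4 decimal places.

1.1780

(1) 1.084 × 0.3746 × 2.901 = 1.17800
(2) 0.1515 × 1.149 × 6.064 = 1.05558
Highest is cycle (1) at 1.1780 (>1, arbitrage).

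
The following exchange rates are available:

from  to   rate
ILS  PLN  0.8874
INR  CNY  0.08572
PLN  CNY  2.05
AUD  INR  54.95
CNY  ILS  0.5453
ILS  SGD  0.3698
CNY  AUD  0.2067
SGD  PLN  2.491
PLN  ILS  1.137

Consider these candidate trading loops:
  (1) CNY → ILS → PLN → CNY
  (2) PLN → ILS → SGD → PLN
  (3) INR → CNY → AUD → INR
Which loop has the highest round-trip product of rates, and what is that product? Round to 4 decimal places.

(1) 0.5453 × 0.8874 × 2.05 = 0.99199
(2) 1.137 × 0.3698 × 2.491 = 1.04737
(3) 0.08572 × 0.2067 × 54.95 = 0.97362
Highest is cycle (2) at 1.0474 (>1, arbitrage).

1.0474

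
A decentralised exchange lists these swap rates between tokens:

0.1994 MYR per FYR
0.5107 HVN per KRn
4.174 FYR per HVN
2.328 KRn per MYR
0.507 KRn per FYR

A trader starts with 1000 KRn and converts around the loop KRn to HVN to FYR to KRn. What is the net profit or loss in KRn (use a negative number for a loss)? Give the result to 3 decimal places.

1000 KRn × 0.5107 = 510.7 HVN
510.7 HVN × 4.174 = 2131.6618 FYR
2131.6618 FYR × 0.507 = 1080.7525326 KRn
Net change: 1080.7525326 − 1000 = 80.7525326 KRn

80.753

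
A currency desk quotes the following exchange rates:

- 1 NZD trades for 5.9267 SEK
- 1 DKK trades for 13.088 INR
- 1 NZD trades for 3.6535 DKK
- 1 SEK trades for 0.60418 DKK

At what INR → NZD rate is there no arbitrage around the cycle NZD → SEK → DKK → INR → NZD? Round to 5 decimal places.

Known legs of the cycle: 5.9267 × 0.60418 × 13.088 = 46.865426715328
For no arbitrage the full-cycle product must be 1, so the missing rate is 1 / 46.865426715328 ≈ 0.0213377.

0.02134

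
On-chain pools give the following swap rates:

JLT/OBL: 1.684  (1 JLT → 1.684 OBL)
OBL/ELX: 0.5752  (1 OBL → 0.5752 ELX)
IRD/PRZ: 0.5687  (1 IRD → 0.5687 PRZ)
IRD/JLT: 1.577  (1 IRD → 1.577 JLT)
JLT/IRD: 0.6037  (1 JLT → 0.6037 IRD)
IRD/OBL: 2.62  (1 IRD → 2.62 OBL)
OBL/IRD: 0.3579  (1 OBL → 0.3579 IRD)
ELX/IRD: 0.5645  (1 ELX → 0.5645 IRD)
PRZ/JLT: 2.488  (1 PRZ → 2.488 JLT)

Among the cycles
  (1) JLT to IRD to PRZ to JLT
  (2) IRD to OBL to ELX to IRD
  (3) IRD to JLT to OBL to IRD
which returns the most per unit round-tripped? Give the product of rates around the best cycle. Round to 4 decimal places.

(1) 0.6037 × 0.5687 × 2.488 = 0.85419
(2) 2.62 × 0.5752 × 0.5645 = 0.85072
(3) 1.577 × 1.684 × 0.3579 = 0.95046
Highest is cycle (3) at 0.9505 (≤1, no arbitrage).

0.9505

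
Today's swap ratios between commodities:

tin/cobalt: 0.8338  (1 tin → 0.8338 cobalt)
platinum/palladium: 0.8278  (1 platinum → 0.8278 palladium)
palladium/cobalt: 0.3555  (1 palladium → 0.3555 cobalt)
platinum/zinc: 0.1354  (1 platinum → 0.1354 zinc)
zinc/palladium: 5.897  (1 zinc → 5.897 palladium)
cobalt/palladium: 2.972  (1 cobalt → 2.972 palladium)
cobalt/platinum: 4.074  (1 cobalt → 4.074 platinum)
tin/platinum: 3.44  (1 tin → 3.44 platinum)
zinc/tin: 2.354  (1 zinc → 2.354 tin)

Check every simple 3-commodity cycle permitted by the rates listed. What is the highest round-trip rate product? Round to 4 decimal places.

1.1989

palladium→cobalt→platinum→palladium: 0.3555 × 4.074 × 0.8278 = 1.19891
tin→platinum→zinc→tin: 3.44 × 0.1354 × 2.354 = 1.09644
Maximum is palladium→cobalt→platinum→palladium at 1.1989; arbitrage exists.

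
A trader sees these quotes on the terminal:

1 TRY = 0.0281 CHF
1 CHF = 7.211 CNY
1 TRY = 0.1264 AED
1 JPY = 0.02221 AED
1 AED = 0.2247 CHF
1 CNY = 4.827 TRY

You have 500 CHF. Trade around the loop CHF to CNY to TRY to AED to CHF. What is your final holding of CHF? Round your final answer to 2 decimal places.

500 CHF × 7.211 = 3605.5 CNY
3605.5 CNY × 4.827 = 17403.7485 TRY
17403.7485 TRY × 0.1264 = 2199.8338104 AED
2199.8338104 AED × 0.2247 = 494.30265719688 CHF

494.30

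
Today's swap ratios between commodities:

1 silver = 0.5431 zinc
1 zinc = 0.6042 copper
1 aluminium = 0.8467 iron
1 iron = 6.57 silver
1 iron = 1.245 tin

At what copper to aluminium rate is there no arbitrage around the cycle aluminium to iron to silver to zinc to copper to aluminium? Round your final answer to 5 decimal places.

0.54783

Known legs of the cycle: 0.8467 × 6.57 × 0.5431 × 0.6042 = 1.82538910073538
For no arbitrage the full-cycle product must be 1, so the missing rate is 1 / 1.82538910073538 ≈ 0.5478284.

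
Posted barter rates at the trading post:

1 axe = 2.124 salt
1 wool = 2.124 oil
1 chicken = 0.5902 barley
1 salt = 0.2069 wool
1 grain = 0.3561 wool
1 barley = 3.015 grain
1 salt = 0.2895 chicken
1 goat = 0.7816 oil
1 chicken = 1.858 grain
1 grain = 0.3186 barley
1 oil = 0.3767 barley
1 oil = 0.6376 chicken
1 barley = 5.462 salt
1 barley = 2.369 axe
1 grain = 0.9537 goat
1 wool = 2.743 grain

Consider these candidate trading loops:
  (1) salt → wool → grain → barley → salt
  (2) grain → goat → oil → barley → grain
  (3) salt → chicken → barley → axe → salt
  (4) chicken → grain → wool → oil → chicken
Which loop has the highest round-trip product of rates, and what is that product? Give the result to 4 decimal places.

0.9876

(1) 0.2069 × 2.743 × 0.3186 × 5.462 = 0.98761
(2) 0.9537 × 0.7816 × 0.3767 × 3.015 = 0.84660
(3) 0.2895 × 0.5902 × 2.369 × 2.124 = 0.85974
(4) 1.858 × 0.3561 × 2.124 × 0.6376 = 0.89603
Highest is cycle (1) at 0.9876 (≤1, no arbitrage).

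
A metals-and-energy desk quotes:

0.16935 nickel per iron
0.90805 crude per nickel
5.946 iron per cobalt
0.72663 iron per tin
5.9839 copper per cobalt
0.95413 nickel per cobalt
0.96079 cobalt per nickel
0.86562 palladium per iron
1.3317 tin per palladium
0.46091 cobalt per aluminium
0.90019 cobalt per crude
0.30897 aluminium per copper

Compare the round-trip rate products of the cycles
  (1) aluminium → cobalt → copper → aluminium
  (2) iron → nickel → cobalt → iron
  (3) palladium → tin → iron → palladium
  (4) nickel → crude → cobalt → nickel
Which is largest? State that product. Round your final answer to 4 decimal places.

(1) 0.46091 × 5.9839 × 0.30897 = 0.85215
(2) 0.16935 × 0.96079 × 5.946 = 0.96747
(3) 1.3317 × 0.72663 × 0.86562 = 0.83762
(4) 0.90805 × 0.90019 × 0.95413 = 0.77992
Highest is cycle (2) at 0.9675 (≤1, no arbitrage).

0.9675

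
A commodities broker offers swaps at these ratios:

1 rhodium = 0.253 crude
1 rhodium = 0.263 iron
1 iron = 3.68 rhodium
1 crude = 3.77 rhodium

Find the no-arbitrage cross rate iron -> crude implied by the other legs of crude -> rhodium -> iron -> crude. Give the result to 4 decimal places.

Known legs of the cycle: 3.77 × 0.263 = 0.99151
For no arbitrage the full-cycle product must be 1, so the missing rate is 1 / 0.99151 ≈ 1.008563.

1.0086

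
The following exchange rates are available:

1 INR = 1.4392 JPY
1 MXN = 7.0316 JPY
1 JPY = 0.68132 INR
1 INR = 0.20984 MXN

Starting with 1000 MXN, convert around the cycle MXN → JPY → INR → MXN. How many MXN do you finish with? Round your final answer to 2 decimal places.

1005.30

1000 MXN × 7.0316 = 7031.6 JPY
7031.6 JPY × 0.68132 = 4790.769712 INR
4790.769712 INR × 0.20984 = 1005.29511636608 MXN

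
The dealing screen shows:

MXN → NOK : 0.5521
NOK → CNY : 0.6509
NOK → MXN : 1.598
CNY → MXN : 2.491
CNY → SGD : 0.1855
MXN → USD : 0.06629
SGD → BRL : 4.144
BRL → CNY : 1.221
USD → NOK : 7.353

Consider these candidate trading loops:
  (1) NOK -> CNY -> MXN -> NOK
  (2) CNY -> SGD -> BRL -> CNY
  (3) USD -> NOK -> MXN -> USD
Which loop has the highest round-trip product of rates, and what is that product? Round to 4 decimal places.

0.9386

(1) 0.6509 × 2.491 × 0.5521 = 0.89517
(2) 0.1855 × 4.144 × 1.221 = 0.93860
(3) 7.353 × 1.598 × 0.06629 = 0.77891
Highest is cycle (2) at 0.9386 (≤1, no arbitrage).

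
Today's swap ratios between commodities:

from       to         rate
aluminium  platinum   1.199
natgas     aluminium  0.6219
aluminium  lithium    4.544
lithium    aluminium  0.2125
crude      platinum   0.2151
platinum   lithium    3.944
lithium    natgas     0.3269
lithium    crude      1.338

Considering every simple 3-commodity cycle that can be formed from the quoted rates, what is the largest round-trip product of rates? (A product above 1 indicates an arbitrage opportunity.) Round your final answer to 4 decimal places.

crude→platinum→lithium→crude: 0.2151 × 3.944 × 1.338 = 1.13510
aluminium→platinum→lithium→aluminium: 1.199 × 3.944 × 0.2125 = 1.00488
aluminium→lithium→natgas→aluminium: 4.544 × 0.3269 × 0.6219 = 0.92379
Maximum is crude→platinum→lithium→crude at 1.1351; arbitrage exists.

1.1351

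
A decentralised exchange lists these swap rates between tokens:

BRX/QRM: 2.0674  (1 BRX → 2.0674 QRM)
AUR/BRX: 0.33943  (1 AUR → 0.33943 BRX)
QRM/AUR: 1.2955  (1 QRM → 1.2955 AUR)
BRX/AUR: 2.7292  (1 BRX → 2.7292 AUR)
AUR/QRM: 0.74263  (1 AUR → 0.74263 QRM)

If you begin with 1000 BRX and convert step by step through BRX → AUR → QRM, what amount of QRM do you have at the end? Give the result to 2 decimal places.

1000 BRX × 2.7292 = 2729.2 AUR
2729.2 AUR × 0.74263 = 2026.785796 QRM

2026.79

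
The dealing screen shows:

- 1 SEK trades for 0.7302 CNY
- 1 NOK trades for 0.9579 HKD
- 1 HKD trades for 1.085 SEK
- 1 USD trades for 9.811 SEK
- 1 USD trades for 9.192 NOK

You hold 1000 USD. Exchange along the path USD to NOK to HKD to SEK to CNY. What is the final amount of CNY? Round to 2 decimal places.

6975.92

1000 USD × 9.192 = 9192 NOK
9192 NOK × 0.9579 = 8805.0168 HKD
8805.0168 HKD × 1.085 = 9553.443228 SEK
9553.443228 SEK × 0.7302 = 6975.9242450856 CNY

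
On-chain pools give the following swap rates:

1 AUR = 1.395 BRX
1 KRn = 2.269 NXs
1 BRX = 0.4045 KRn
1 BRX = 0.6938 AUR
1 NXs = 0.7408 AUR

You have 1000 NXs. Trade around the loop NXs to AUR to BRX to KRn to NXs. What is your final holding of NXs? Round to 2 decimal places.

1000 NXs × 0.7408 = 740.8 AUR
740.8 AUR × 1.395 = 1033.416 BRX
1033.416 BRX × 0.4045 = 418.016772 KRn
418.016772 KRn × 2.269 = 948.480055668 NXs

948.48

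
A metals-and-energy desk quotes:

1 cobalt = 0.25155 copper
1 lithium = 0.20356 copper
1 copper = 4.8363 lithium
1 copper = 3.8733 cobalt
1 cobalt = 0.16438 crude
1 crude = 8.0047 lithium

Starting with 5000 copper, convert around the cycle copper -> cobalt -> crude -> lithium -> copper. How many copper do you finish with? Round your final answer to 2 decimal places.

5000 copper × 3.8733 = 19366.5 cobalt
19366.5 cobalt × 0.16438 = 3183.46527 crude
3183.46527 crude × 8.0047 = 25482.684446769 lithium
25482.684446769 lithium × 0.20356 = 5187.25524598429764 copper

5187.26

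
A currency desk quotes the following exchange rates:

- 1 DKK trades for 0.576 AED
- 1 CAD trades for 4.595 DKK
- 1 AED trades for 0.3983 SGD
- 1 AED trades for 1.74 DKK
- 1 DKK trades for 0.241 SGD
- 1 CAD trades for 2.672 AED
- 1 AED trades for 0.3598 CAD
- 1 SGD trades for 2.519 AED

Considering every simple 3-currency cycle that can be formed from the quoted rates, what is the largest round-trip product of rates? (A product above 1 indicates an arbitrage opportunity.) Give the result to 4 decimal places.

SGD→AED→DKK→SGD: 2.519 × 1.74 × 0.241 = 1.05632
CAD→DKK→AED→CAD: 4.595 × 0.576 × 0.3598 = 0.95229
Maximum is SGD→AED→DKK→SGD at 1.0563; arbitrage exists.

1.0563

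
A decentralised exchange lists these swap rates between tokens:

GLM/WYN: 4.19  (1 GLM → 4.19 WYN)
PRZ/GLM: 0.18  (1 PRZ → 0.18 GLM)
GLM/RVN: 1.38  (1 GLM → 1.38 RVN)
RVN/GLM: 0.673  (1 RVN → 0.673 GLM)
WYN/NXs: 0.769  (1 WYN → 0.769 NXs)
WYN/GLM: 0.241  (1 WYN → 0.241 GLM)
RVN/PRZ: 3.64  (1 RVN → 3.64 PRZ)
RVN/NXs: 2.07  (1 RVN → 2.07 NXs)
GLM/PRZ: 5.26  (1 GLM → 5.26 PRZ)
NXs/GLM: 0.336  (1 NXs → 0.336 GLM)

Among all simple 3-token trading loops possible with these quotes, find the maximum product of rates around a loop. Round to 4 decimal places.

1.0826

WYN→NXs→GLM→WYN: 0.769 × 0.336 × 4.19 = 1.08263
GLM→RVN→NXs→GLM: 1.38 × 2.07 × 0.336 = 0.95982
PRZ→GLM→RVN→PRZ: 0.18 × 1.38 × 3.64 = 0.90418
Maximum is WYN→NXs→GLM→WYN at 1.0826; arbitrage exists.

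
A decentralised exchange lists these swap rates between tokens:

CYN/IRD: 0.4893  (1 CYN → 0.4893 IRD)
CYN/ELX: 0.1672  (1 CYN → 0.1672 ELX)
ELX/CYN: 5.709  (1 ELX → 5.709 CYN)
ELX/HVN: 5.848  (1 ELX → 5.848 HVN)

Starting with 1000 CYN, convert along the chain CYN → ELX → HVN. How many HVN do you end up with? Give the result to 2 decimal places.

977.79

1000 CYN × 0.1672 = 167.2 ELX
167.2 ELX × 5.848 = 977.7856 HVN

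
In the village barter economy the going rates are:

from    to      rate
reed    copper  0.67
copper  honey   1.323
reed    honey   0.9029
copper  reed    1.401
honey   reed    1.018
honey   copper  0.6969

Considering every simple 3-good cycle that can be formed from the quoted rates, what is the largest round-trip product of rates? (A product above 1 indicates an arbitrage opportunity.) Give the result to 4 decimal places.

honey→reed→copper→honey: 1.018 × 0.67 × 1.323 = 0.90237
honey→copper→reed→honey: 0.6969 × 1.401 × 0.9029 = 0.88155
Maximum is honey→reed→copper→honey at 0.9024; no arbitrage — every cycle loses value.

0.9024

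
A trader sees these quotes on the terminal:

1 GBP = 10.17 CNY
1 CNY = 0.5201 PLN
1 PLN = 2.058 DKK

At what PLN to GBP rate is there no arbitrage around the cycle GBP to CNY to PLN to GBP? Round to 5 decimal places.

0.18906

Known legs of the cycle: 10.17 × 0.5201 = 5.289417
For no arbitrage the full-cycle product must be 1, so the missing rate is 1 / 5.289417 ≈ 0.1890568.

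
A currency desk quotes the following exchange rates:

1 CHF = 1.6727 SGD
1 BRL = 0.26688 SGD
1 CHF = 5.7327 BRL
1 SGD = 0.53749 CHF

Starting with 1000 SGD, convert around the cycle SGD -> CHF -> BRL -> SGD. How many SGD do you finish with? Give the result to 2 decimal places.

822.33

1000 SGD × 0.53749 = 537.49 CHF
537.49 CHF × 5.7327 = 3081.268923 BRL
3081.268923 BRL × 0.26688 = 822.32905017024 SGD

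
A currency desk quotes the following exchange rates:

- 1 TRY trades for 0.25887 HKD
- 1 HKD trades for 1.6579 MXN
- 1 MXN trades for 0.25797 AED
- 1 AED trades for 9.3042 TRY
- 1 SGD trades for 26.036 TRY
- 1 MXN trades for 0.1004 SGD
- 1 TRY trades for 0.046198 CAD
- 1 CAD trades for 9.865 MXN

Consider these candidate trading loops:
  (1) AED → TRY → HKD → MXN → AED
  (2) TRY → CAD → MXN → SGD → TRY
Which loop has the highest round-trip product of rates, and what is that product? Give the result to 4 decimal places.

1.1913

(1) 9.3042 × 0.25887 × 1.6579 × 0.25797 = 1.03012
(2) 0.046198 × 9.865 × 0.1004 × 26.036 = 1.19132
Highest is cycle (2) at 1.1913 (>1, arbitrage).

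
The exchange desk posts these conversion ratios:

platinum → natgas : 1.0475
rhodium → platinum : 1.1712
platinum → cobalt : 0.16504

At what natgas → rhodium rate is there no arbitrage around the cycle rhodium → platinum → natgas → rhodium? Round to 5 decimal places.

0.81511

Known legs of the cycle: 1.1712 × 1.0475 = 1.226832
For no arbitrage the full-cycle product must be 1, so the missing rate is 1 / 1.226832 ≈ 0.8151075.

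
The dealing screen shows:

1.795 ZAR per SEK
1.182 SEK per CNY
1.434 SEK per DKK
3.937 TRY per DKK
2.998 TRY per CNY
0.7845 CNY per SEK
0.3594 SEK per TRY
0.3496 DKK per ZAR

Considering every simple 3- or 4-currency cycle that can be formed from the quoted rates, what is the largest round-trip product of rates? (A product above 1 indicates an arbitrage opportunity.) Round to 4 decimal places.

SEK→ZAR→DKK→SEK: 1.795 × 0.3496 × 1.434 = 0.89988
TRY→SEK→ZAR→DKK→TRY: 0.3594 × 1.795 × 0.3496 × 3.937 = 0.88793
TRY→SEK→CNY→TRY: 0.3594 × 0.7845 × 2.998 = 0.84528
Maximum is SEK→ZAR→DKK→SEK at 0.8999; no arbitrage — every cycle loses value.

0.8999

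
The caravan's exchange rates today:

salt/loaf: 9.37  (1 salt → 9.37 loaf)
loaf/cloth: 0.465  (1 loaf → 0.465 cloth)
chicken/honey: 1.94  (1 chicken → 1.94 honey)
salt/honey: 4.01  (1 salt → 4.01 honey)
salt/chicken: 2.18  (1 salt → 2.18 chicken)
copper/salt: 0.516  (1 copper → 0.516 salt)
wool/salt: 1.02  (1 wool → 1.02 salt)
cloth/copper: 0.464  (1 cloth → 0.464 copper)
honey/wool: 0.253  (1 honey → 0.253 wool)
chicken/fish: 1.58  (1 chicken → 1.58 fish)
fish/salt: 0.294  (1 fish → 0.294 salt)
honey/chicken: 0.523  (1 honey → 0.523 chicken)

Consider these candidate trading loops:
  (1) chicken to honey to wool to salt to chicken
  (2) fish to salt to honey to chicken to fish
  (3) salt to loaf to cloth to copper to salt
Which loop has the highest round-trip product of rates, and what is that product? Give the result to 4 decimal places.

(1) 1.94 × 0.253 × 1.02 × 2.18 = 1.09139
(2) 0.294 × 4.01 × 0.523 × 1.58 = 0.97421
(3) 9.37 × 0.465 × 0.464 × 0.516 = 1.04318
Highest is cycle (1) at 1.0914 (>1, arbitrage).

1.0914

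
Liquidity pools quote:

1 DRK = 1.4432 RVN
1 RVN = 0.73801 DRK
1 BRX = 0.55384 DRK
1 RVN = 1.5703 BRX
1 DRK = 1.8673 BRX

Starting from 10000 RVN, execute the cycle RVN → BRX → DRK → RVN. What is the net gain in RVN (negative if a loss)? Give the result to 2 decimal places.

2551.44

10000 RVN × 1.5703 = 15703 BRX
15703 BRX × 0.55384 = 8696.94952 DRK
8696.94952 DRK × 1.4432 = 12551.437547264 RVN
Net change: 12551.437547264 − 10000 = 2551.437547264 RVN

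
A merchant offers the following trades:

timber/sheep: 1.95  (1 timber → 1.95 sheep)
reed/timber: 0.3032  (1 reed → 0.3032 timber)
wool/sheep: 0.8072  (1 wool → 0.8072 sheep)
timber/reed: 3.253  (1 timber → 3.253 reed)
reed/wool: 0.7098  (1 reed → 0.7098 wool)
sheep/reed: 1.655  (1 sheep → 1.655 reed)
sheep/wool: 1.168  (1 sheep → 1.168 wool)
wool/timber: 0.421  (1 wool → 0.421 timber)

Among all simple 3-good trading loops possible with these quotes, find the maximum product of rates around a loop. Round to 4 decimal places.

timber→sheep→reed→timber: 1.95 × 1.655 × 0.3032 = 0.97850
timber→reed→wool→timber: 3.253 × 0.7098 × 0.421 = 0.97208
timber→sheep→wool→timber: 1.95 × 1.168 × 0.421 = 0.95887
sheep→reed→wool→sheep: 1.655 × 0.7098 × 0.8072 = 0.94823
Maximum is timber→sheep→reed→timber at 0.9785; no arbitrage — every cycle loses value.

0.9785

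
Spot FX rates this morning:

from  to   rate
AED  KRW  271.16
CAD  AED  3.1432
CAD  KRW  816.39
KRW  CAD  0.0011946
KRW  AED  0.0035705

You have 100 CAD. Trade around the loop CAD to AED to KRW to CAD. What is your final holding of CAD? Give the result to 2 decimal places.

101.82

100 CAD × 3.1432 = 314.32 AED
314.32 AED × 271.16 = 85231.0112 KRW
85231.0112 KRW × 0.0011946 = 101.81696597952 CAD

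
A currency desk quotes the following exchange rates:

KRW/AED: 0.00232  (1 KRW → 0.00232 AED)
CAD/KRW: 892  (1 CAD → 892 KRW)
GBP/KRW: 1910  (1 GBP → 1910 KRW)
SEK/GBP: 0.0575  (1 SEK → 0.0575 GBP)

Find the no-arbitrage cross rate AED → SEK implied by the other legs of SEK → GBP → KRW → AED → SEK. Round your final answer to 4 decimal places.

Known legs of the cycle: 0.0575 × 1910 × 0.00232 = 0.254794
For no arbitrage the full-cycle product must be 1, so the missing rate is 1 / 0.254794 ≈ 3.924739.

3.9247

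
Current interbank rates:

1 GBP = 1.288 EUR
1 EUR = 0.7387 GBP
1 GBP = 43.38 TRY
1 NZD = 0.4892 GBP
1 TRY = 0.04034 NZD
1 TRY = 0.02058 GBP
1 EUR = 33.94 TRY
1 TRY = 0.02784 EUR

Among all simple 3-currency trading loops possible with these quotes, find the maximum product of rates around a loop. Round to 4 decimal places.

GBP→EUR→TRY→GBP: 1.288 × 33.94 × 0.02058 = 0.89965
GBP→TRY→EUR→GBP: 43.38 × 0.02784 × 0.7387 = 0.89213
GBP→TRY→NZD→GBP: 43.38 × 0.04034 × 0.4892 = 0.85608
Maximum is GBP→EUR→TRY→GBP at 0.8996; no arbitrage — every cycle loses value.

0.8996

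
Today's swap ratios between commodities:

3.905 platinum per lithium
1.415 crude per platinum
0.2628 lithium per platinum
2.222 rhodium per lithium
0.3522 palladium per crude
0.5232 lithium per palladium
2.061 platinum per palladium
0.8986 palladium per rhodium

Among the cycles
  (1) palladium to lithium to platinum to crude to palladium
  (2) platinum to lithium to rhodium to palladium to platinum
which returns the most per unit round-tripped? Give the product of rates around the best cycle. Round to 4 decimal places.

(1) 0.5232 × 3.905 × 1.415 × 0.3522 = 1.01820
(2) 0.2628 × 2.222 × 0.8986 × 2.061 = 1.08147
Highest is cycle (2) at 1.0815 (>1, arbitrage).

1.0815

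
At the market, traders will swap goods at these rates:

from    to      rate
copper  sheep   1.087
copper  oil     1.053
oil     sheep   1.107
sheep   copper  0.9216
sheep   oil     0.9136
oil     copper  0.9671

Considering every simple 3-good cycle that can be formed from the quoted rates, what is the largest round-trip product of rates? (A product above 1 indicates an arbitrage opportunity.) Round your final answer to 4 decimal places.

1.0743

copper→oil→sheep→copper: 1.053 × 1.107 × 0.9216 = 1.07428
copper→sheep→oil→copper: 1.087 × 0.9136 × 0.9671 = 0.96041
Maximum is copper→oil→sheep→copper at 1.0743; arbitrage exists.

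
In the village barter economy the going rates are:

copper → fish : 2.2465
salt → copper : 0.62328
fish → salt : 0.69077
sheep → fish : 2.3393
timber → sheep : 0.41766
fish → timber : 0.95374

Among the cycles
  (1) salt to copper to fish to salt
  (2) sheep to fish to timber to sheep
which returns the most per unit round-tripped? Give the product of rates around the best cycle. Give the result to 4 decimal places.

(1) 0.62328 × 2.2465 × 0.69077 = 0.96722
(2) 2.3393 × 0.95374 × 0.41766 = 0.93183
Highest is cycle (1) at 0.9672 (≤1, no arbitrage).

0.9672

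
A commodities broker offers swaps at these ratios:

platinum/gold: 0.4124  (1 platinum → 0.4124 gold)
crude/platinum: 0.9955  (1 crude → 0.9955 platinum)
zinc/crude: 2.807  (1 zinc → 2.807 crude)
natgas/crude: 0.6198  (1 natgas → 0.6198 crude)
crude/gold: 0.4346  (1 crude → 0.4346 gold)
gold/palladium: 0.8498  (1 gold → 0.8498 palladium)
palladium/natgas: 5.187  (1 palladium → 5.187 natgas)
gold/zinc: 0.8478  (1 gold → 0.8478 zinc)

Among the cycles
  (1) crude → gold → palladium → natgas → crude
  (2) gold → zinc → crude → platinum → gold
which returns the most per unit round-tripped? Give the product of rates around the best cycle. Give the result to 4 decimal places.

(1) 0.4346 × 0.8498 × 5.187 × 0.6198 = 1.18734
(2) 0.8478 × 2.807 × 0.9955 × 0.4124 = 0.97700
Highest is cycle (1) at 1.1873 (>1, arbitrage).

1.1873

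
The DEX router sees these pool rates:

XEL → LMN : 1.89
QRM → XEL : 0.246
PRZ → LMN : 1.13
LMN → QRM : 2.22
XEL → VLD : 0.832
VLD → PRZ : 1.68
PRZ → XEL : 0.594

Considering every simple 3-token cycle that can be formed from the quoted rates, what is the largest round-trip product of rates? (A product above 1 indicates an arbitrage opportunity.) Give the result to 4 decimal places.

1.0322

XEL→LMN→QRM→XEL: 1.89 × 2.22 × 0.246 = 1.03217
XEL→VLD→PRZ→XEL: 0.832 × 1.68 × 0.594 = 0.83027
Maximum is XEL→LMN→QRM→XEL at 1.0322; arbitrage exists.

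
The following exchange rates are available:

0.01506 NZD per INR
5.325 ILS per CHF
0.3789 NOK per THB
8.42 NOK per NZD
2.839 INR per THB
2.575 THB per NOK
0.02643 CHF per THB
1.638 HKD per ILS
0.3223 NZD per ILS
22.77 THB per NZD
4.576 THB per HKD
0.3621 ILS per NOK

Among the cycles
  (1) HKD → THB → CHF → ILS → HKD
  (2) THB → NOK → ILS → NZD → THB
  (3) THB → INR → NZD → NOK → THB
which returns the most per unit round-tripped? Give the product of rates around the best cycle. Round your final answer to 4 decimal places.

1.0549

(1) 4.576 × 0.02643 × 5.325 × 1.638 = 1.05491
(2) 0.3789 × 0.3621 × 0.3223 × 22.77 = 1.00688
(3) 2.839 × 0.01506 × 8.42 × 2.575 = 0.92700
Highest is cycle (1) at 1.0549 (>1, arbitrage).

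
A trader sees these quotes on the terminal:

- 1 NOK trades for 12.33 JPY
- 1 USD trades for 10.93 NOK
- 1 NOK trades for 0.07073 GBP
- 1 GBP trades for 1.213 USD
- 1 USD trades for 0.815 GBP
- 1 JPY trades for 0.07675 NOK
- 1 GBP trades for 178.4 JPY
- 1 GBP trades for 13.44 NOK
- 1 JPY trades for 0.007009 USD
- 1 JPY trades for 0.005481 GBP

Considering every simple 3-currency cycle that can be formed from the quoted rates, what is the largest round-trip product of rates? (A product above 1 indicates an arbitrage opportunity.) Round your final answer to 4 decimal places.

1.0191

JPY→USD→GBP→JPY: 0.007009 × 0.815 × 178.4 = 1.01908
NOK→GBP→JPY→NOK: 0.07073 × 178.4 × 0.07675 = 0.96845
NOK→JPY→USD→NOK: 12.33 × 0.007009 × 10.93 = 0.94458
NOK→GBP→USD→NOK: 0.07073 × 1.213 × 10.93 = 0.93774
NOK→JPY→GBP→NOK: 12.33 × 0.005481 × 13.44 = 0.90829
Maximum is JPY→USD→GBP→JPY at 1.0191; arbitrage exists.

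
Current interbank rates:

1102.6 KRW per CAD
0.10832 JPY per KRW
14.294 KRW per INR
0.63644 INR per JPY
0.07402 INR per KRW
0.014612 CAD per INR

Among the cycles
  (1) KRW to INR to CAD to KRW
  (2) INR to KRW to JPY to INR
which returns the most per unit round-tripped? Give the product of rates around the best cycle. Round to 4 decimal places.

1.1926

(1) 0.07402 × 0.014612 × 1102.6 = 1.19255
(2) 14.294 × 0.10832 × 0.63644 = 0.98542
Highest is cycle (1) at 1.1926 (>1, arbitrage).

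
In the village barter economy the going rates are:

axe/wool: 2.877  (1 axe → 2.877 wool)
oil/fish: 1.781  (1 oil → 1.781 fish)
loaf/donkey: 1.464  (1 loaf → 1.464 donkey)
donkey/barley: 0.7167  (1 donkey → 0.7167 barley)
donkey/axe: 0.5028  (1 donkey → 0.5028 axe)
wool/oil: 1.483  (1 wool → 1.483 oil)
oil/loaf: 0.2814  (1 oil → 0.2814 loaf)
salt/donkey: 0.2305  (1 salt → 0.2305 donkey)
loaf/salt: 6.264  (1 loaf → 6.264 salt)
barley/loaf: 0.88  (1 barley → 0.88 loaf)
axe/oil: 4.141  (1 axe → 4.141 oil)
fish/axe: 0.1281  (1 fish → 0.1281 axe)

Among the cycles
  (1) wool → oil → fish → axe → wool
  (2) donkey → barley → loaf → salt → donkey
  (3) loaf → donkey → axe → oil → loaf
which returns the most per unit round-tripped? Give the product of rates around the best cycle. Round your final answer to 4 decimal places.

(1) 1.483 × 1.781 × 0.1281 × 2.877 = 0.97341
(2) 0.7167 × 0.88 × 6.264 × 0.2305 = 0.91063
(3) 1.464 × 0.5028 × 4.141 × 0.2814 = 0.85776
Highest is cycle (1) at 0.9734 (≤1, no arbitrage).

0.9734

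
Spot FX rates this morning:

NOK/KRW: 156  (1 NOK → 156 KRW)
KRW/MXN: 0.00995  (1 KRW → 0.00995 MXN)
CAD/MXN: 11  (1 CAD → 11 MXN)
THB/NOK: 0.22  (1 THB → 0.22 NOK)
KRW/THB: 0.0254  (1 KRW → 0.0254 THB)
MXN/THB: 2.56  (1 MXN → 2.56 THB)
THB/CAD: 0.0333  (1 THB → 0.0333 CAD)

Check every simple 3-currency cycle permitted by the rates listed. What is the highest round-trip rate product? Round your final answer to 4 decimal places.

MXN→THB→CAD→MXN: 2.56 × 0.0333 × 11 = 0.93773
THB→NOK→KRW→THB: 0.22 × 156 × 0.0254 = 0.87173
Maximum is MXN→THB→CAD→MXN at 0.9377; no arbitrage — every cycle loses value.

0.9377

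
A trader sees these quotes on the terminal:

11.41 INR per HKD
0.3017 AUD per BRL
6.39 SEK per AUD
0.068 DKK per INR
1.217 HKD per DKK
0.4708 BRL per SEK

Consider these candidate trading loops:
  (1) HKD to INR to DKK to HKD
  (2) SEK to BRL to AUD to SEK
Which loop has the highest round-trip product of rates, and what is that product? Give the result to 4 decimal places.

0.9442

(1) 11.41 × 0.068 × 1.217 = 0.94425
(2) 0.4708 × 0.3017 × 6.39 = 0.90764
Highest is cycle (1) at 0.9442 (≤1, no arbitrage).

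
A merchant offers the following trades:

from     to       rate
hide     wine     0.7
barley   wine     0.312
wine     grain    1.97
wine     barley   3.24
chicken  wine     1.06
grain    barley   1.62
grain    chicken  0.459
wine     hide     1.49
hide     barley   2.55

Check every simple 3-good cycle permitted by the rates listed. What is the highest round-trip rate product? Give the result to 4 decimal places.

1.1854

wine→hide→barley→wine: 1.49 × 2.55 × 0.312 = 1.18544
grain→barley→wine→grain: 1.62 × 0.312 × 1.97 = 0.99572
grain→chicken→wine→grain: 0.459 × 1.06 × 1.97 = 0.95848
Maximum is wine→hide→barley→wine at 1.1854; arbitrage exists.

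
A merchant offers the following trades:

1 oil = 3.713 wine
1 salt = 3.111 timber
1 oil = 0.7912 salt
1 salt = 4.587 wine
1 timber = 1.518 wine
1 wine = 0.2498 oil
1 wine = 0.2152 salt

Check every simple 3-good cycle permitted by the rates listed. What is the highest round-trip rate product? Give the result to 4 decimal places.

1.0163

salt→timber→wine→salt: 3.111 × 1.518 × 0.2152 = 1.01628
salt→wine→oil→salt: 4.587 × 0.2498 × 0.7912 = 0.90658
Maximum is salt→timber→wine→salt at 1.0163; arbitrage exists.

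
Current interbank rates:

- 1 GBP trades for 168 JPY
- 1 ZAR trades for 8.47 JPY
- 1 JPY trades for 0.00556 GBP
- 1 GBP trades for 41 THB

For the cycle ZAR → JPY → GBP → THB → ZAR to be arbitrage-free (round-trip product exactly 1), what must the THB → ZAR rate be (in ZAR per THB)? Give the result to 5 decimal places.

Known legs of the cycle: 8.47 × 0.00556 × 41 = 1.9308212
For no arbitrage the full-cycle product must be 1, so the missing rate is 1 / 1.9308212 ≈ 0.5179143.

0.51791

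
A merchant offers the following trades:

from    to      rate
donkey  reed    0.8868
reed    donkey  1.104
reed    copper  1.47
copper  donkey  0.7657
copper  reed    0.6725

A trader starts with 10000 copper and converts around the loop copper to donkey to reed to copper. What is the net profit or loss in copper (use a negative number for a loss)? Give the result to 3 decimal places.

10000 copper × 0.7657 = 7657 donkey
7657 donkey × 0.8868 = 6790.2276 reed
6790.2276 reed × 1.47 = 9981.634572 copper
Net change: 9981.634572 − 10000 = -18.365428 copper

-18.365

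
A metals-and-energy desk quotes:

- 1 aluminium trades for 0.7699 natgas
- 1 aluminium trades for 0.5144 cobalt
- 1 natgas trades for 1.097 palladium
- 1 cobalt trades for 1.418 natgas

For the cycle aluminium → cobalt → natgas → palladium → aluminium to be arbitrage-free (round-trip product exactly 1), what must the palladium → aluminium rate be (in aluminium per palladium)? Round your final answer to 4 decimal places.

1.2497

Known legs of the cycle: 0.5144 × 1.418 × 1.097 = 0.8001728624
For no arbitrage the full-cycle product must be 1, so the missing rate is 1 / 0.8001728624 ≈ 1.249730.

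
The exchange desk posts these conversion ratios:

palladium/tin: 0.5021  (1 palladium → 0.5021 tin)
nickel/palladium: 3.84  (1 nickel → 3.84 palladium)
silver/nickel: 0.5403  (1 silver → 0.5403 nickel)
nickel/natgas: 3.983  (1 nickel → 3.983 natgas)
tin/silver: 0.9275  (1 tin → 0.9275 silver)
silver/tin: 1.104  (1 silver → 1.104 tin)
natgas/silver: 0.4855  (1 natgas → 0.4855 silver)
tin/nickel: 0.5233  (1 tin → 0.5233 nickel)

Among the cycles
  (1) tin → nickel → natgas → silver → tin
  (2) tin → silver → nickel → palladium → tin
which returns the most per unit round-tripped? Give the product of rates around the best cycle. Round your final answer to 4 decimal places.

(1) 0.5233 × 3.983 × 0.4855 × 1.104 = 1.11717
(2) 0.9275 × 0.5403 × 3.84 × 0.5021 = 0.96621
Highest is cycle (1) at 1.1172 (>1, arbitrage).

1.1172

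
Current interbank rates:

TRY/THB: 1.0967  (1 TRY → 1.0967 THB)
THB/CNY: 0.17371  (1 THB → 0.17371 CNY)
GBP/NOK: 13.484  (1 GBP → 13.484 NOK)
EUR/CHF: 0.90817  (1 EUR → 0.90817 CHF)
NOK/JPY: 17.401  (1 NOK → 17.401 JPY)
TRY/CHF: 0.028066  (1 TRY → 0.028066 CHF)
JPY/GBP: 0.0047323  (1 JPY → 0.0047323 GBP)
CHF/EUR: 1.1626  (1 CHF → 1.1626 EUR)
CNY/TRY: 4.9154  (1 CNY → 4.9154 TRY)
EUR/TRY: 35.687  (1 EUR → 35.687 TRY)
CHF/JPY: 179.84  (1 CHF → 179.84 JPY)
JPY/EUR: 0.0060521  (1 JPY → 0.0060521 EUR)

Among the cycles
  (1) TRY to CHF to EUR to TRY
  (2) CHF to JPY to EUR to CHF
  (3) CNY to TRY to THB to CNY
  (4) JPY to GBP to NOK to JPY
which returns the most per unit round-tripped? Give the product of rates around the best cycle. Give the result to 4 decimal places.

1.1645

(1) 0.028066 × 1.1626 × 35.687 = 1.16445
(2) 179.84 × 0.0060521 × 0.90817 = 0.98846
(3) 4.9154 × 1.0967 × 0.17371 = 0.93642
(4) 0.0047323 × 13.484 × 17.401 = 1.11036
Highest is cycle (1) at 1.1645 (>1, arbitrage).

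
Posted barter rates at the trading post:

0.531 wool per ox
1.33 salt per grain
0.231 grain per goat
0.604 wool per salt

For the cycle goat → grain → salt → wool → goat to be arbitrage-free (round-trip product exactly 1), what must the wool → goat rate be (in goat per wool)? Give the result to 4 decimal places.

5.3889

Known legs of the cycle: 0.231 × 1.33 × 0.604 = 0.18556692
For no arbitrage the full-cycle product must be 1, so the missing rate is 1 / 0.18556692 ≈ 5.388892.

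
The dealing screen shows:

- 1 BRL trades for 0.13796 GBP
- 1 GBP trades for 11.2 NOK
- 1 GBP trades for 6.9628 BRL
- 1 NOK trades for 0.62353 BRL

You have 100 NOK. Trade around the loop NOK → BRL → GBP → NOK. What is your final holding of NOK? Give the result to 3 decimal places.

100 NOK × 0.62353 = 62.353 BRL
62.353 BRL × 0.13796 = 8.60221988 GBP
8.60221988 GBP × 11.2 = 96.344862656 NOK

96.345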